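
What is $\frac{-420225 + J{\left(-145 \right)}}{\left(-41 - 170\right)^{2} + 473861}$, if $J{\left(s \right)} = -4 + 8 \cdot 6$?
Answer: $- \frac{420181}{518382} \approx -0.81056$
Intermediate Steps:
$J{\left(s \right)} = 44$ ($J{\left(s \right)} = -4 + 48 = 44$)
$\frac{-420225 + J{\left(-145 \right)}}{\left(-41 - 170\right)^{2} + 473861} = \frac{-420225 + 44}{\left(-41 - 170\right)^{2} + 473861} = - \frac{420181}{\left(-211\right)^{2} + 473861} = - \frac{420181}{44521 + 473861} = - \frac{420181}{518382}$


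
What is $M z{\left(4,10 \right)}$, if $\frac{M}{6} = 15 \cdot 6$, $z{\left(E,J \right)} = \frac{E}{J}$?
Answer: $216$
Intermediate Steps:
$M = 540$ ($M = 6 \cdot 15 \cdot 6 = 6 \cdot 90 = 540$)
$M z{\left(4,10 \right)} = 540 \cdot \frac{4}{10} = 540 \cdot 4 \cdot \frac{1}{10} = 540 \cdot \frac{2}{5} = 216$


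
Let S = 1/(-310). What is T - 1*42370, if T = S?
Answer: -13134701/310 ≈ -42370.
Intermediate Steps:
S = -1/310 ≈ -0.0032258
T = -1/310 ≈ -0.0032258
T - 1*42370 = -1/310 - 1*42370 = -1/310 - 42370 = -13134701/310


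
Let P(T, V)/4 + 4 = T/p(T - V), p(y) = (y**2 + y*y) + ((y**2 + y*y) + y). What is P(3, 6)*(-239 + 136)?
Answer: 17716/11 ≈ 1610.5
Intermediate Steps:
p(y) = y + 4*y**2 (p(y) = (y**2 + y**2) + ((y**2 + y**2) + y) = 2*y**2 + (2*y**2 + y) = 2*y**2 + (y + 2*y**2) = y + 4*y**2)
P(T, V) = -16 + 4*T/((T - V)*(1 - 4*V + 4*T)) (P(T, V) = -16 + 4*(T/(((T - V)*(1 + 4*(T - V))))) = -16 + 4*(T/(((T - V)*(1 + (-4*V + 4*T))))) = -16 + 4*(T/(((T - V)*(1 - 4*V + 4*T)))) = -16 + 4*(T*(1/((T - V)*(1 - 4*V + 4*T)))) = -16 + 4*(T/((T - V)*(1 - 4*V + 4*T))) = -16 + 4*T/((T - V)*(1 - 4*V + 4*T)))
P(3, 6)*(-239 + 136) = (-16 + 4*3/((3 - 1*6)*(1 - 4*6 + 4*3)))*(-239 + 136) = (-16 + 4*3/((3 - 6)*(1 - 24 + 12)))*(-103) = (-16 + 4*3/(-3*(-11)))*(-103) = (-16 + 4*3*(-1/3)*(-1/11))*(-103) = (-16 + 4/11)*(-103) = -172/11*(-103) = 17716/11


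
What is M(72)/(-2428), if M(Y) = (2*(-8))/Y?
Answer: 1/10926 ≈ 9.1525e-5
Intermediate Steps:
M(Y) = -16/Y
M(72)/(-2428) = -16/72/(-2428) = -16*1/72*(-1/2428) = -2/9*(-1/2428) = 1/10926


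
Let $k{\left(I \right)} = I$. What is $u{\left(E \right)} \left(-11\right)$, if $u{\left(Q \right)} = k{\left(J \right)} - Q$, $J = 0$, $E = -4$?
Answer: $-44$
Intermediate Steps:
$u{\left(Q \right)} = - Q$ ($u{\left(Q \right)} = 0 - Q = - Q$)
$u{\left(E \right)} \left(-11\right) = \left(-1\right) \left(-4\right) \left(-11\right) = 4 \left(-11\right) = -44$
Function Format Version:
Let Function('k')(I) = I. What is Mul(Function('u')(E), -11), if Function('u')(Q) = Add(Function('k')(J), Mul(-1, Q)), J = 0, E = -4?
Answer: -44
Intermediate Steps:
Function('u')(Q) = Mul(-1, Q) (Function('u')(Q) = Add(0, Mul(-1, Q)) = Mul(-1, Q))
Mul(Function('u')(E), -11) = Mul(Mul(-1, -4), -11) = Mul(4, -11) = -44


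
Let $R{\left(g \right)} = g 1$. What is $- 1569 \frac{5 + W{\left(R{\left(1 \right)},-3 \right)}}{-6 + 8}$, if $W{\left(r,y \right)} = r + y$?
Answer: $- \frac{4707}{2} \approx -2353.5$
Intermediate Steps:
$R{\left(g \right)} = g$
$- 1569 \frac{5 + W{\left(R{\left(1 \right)},-3 \right)}}{-6 + 8} = - 1569 \frac{5 + \left(1 - 3\right)}{-6 + 8} = - 1569 \frac{5 - 2}{2} = - 1569 \cdot 3 \cdot \frac{1}{2} = \left(-1569\right) \frac{3}{2} = - \frac{4707}{2}$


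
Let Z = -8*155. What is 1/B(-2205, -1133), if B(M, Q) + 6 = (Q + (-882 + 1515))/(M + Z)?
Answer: -689/4034 ≈ -0.17080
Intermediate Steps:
Z = -1240
B(M, Q) = -6 + (633 + Q)/(-1240 + M) (B(M, Q) = -6 + (Q + (-882 + 1515))/(M - 1240) = -6 + (Q + 633)/(-1240 + M) = -6 + (633 + Q)/(-1240 + M))
1/B(-2205, -1133) = 1/((8073 - 1133 - 6*(-2205))/(-1240 - 2205)) = 1/((8073 - 1133 + 13230)/(-3445)) = 1/(-1/3445*20170) = 1/(-4034/689) = -689/4034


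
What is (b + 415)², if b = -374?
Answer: 1681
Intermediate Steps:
(b + 415)² = (-374 + 415)² = 41² = 1681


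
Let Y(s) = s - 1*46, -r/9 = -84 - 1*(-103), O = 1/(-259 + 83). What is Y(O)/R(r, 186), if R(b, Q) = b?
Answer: 2699/10032 ≈ 0.26904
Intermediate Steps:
O = -1/176 (O = 1/(-176) = -1/176 ≈ -0.0056818)
r = -171 (r = -9*(-84 - 1*(-103)) = -9*(-84 + 103) = -9*19 = -171)
Y(s) = -46 + s (Y(s) = s - 46 = -46 + s)
Y(O)/R(r, 186) = (-46 - 1/176)/(-171) = -8097/176*(-1/171) = 2699/10032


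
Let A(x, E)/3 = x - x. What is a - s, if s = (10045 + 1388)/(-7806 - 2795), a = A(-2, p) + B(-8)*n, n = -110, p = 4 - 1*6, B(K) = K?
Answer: 9340313/10601 ≈ 881.08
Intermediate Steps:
p = -2 (p = 4 - 6 = -2)
A(x, E) = 0 (A(x, E) = 3*(x - x) = 3*0 = 0)
a = 880 (a = 0 - 8*(-110) = 0 + 880 = 880)
s = -11433/10601 (s = 11433/(-10601) = 11433*(-1/10601) = -11433/10601 ≈ -1.0785)
a - s = 880 - 1*(-11433/10601) = 880 + 11433/10601 = 9340313/10601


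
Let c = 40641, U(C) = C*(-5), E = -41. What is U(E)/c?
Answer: 205/40641 ≈ 0.0050442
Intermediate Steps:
U(C) = -5*C
U(E)/c = -5*(-41)/40641 = 205*(1/40641) = 205/40641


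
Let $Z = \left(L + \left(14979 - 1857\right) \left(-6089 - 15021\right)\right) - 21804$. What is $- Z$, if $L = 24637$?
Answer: $277002587$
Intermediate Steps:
$Z = -277002587$ ($Z = \left(24637 + \left(14979 - 1857\right) \left(-6089 - 15021\right)\right) - 21804 = \left(24637 + 13122 \left(-21110\right)\right) - 21804 = \left(24637 - 277005420\right) - 21804 = -276980783 - 21804 = -277002587$)
$- Z = \left(-1\right) \left(-277002587\right) = 277002587$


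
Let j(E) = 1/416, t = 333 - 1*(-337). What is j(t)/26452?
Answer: 1/11004032 ≈ 9.0876e-8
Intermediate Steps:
t = 670 (t = 333 + 337 = 670)
j(E) = 1/416
j(t)/26452 = (1/416)/26452 = (1/416)*(1/26452) = 1/11004032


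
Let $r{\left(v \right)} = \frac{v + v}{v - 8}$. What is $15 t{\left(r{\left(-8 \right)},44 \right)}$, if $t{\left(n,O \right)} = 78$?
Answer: $1170$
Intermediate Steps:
$r{\left(v \right)} = \frac{2 v}{-8 + v}$
$15 t{\left(r{\left(-8 \right)},44 \right)} = 15 \cdot 78 = 1170$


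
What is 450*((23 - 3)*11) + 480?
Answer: 99480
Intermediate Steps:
450*((23 - 3)*11) + 480 = 450*(20*11) + 480 = 450*220 + 480 = 99000 + 480 = 99480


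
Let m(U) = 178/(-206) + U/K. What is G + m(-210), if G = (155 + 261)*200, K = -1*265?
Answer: 454188409/5459 ≈ 83200.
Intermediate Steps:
K = -265
m(U) = -89/103 - U/265 (m(U) = 178/(-206) + U/(-265) = 178*(-1/206) + U*(-1/265) = -89/103 - U/265)
G = 83200 (G = 416*200 = 83200)
G + m(-210) = 83200 + (-89/103 - 1/265*(-210)) = 83200 + (-89/103 + 42/53) = 83200 - 391/5459 = 454188409/5459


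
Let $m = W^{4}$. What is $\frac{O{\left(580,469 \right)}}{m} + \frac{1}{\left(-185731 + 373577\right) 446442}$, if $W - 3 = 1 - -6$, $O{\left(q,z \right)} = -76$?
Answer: $- \frac{99586533263}{13103491239375} \approx -0.0076$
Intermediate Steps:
$W = 10$ ($W = 3 + \left(1 - -6\right) = 3 + \left(1 + 6\right) = 3 + 7 = 10$)
$m = 10000$ ($m = 10^{4} = 10000$)
$\frac{O{\left(580,469 \right)}}{m} + \frac{1}{\left(-185731 + 373577\right) 446442} = - \frac{76}{10000} + \frac{1}{\left(-185731 + 373577\right) 446442} = \left(-76\right) \frac{1}{10000} + \frac{1}{187846} \cdot \frac{1}{446442} = - \frac{19}{2500} + \frac{1}{187846} \cdot \frac{1}{446442} = - \frac{19}{2500} + \frac{1}{83862343932} = - \frac{99586533263}{13103491239375}$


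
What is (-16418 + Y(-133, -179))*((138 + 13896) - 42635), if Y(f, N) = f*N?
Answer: -211332789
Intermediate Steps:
Y(f, N) = N*f
(-16418 + Y(-133, -179))*((138 + 13896) - 42635) = (-16418 - 179*(-133))*((138 + 13896) - 42635) = (-16418 + 23807)*(14034 - 42635) = 7389*(-28601) = -211332789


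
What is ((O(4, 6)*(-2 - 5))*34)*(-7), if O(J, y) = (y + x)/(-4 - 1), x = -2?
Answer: -6664/5 ≈ -1332.8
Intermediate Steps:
O(J, y) = 2/5 - y/5 (O(J, y) = (y - 2)/(-4 - 1) = (-2 + y)/(-5) = (-2 + y)*(-1/5) = 2/5 - y/5)
((O(4, 6)*(-2 - 5))*34)*(-7) = (((2/5 - 1/5*6)*(-2 - 5))*34)*(-7) = (((2/5 - 6/5)*(-7))*34)*(-7) = (-4/5*(-7)*34)*(-7) = ((28/5)*34)*(-7) = (952/5)*(-7) = -6664/5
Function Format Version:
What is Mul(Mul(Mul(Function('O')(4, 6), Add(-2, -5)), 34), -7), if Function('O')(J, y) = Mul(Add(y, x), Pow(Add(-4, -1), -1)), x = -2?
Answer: Rational(-6664, 5) ≈ -1332.8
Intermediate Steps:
Function('O')(J, y) = Add(Rational(2, 5), Mul(Rational(-1, 5), y)) (Function('O')(J, y) = Mul(Add(y, -2), Pow(Add(-4, -1), -1)) = Mul(Add(-2, y), Pow(-5, -1)) = Mul(Add(-2, y), Rational(-1, 5)) = Add(Rational(2, 5), Mul(Rational(-1, 5), y)))
Mul(Mul(Mul(Function('O')(4, 6), Add(-2, -5)), 34), -7) = Mul(Mul(Mul(Add(Rational(2, 5), Mul(Rational(-1, 5), 6)), Add(-2, -5)), 34), -7) = Mul(Mul(Mul(Add(Rational(2, 5), Rational(-6, 5)), -7), 34), -7) = Mul(Mul(Mul(Rational(-4, 5), -7), 34), -7) = Mul(Mul(Rational(28, 5), 34), -7) = Mul(Rational(952, 5), -7) = Rational(-6664, 5)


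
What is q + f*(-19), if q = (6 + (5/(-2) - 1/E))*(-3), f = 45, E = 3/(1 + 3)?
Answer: -1723/2 ≈ -861.50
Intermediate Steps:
E = ¾ (E = 3/4 = (¼)*3 = ¾ ≈ 0.75000)
q = -13/2 (q = (6 + (5/(-2) - 1/¾))*(-3) = (6 + (5*(-½) - 1*4/3))*(-3) = (6 + (-5/2 - 4/3))*(-3) = (6 - 23/6)*(-3) = (13/6)*(-3) = -13/2 ≈ -6.5000)
q + f*(-19) = -13/2 + 45*(-19) = -13/2 - 855 = -1723/2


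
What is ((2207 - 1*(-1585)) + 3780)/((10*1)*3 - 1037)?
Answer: -7572/1007 ≈ -7.5194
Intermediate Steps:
((2207 - 1*(-1585)) + 3780)/((10*1)*3 - 1037) = ((2207 + 1585) + 3780)/(10*3 - 1037) = (3792 + 3780)/(30 - 1037) = 7572/(-1007) = 7572*(-1/1007) = -7572/1007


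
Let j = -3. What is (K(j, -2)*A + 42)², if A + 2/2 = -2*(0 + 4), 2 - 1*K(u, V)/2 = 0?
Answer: 36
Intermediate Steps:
K(u, V) = 4 (K(u, V) = 4 - 2*0 = 4 + 0 = 4)
A = -9 (A = -1 - 2*(0 + 4) = -1 - 2*4 = -1 - 8 = -9)
(K(j, -2)*A + 42)² = (4*(-9) + 42)² = (-36 + 42)² = 6² = 36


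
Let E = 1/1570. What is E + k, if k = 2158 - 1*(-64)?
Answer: 3488541/1570 ≈ 2222.0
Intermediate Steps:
k = 2222 (k = 2158 + 64 = 2222)
E = 1/1570 ≈ 0.00063694
E + k = 1/1570 + 2222 = 3488541/1570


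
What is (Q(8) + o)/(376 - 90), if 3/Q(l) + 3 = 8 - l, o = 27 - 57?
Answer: -31/286 ≈ -0.10839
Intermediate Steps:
o = -30
Q(l) = 3/(5 - l) (Q(l) = 3/(-3 + (8 - l)) = 3/(5 - l))
(Q(8) + o)/(376 - 90) = (-3/(-5 + 8) - 30)/(376 - 90) = (-3/3 - 30)/286 = (-3*1/3 - 30)*(1/286) = (-1 - 30)*(1/286) = -31*1/286 = -31/286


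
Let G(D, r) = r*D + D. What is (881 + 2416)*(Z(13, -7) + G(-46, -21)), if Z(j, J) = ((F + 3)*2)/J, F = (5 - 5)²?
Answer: 3030414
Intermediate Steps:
F = 0 (F = 0² = 0)
G(D, r) = D + D*r (G(D, r) = D*r + D = D + D*r)
Z(j, J) = 6/J (Z(j, J) = ((0 + 3)*2)/J = (3*2)/J = 6/J)
(881 + 2416)*(Z(13, -7) + G(-46, -21)) = (881 + 2416)*(6/(-7) - 46*(1 - 21)) = 3297*(6*(-⅐) - 46*(-20)) = 3297*(-6/7 + 920) = 3297*(6434/7) = 3030414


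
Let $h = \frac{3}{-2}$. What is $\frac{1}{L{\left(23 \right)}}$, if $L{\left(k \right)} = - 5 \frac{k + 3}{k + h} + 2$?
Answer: $- \frac{43}{174} \approx -0.24713$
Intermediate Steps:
$h = - \frac{3}{2}$ ($h = 3 \left(- \frac{1}{2}\right) = - \frac{3}{2} \approx -1.5$)
$L{\left(k \right)} = 2 - \frac{5 \left(3 + k\right)}{- \frac{3}{2} + k}$ ($L{\left(k \right)} = - 5 \frac{k + 3}{k - \frac{3}{2}} + 2 = - 5 \frac{3 + k}{- \frac{3}{2} + k} + 2 = - \frac{5 \left(3 + k\right)}{- \frac{3}{2} + k} + 2 = 2 - \frac{5 \left(3 + k\right)}{- \frac{3}{2} + k}$)
$\frac{1}{L{\left(23 \right)}} = \frac{1}{6 \frac{1}{-3 + 2 \cdot 23} \left(-6 - 23\right)} = \frac{1}{6 \frac{1}{-3 + 46} \left(-6 - 23\right)} = \frac{1}{6 \cdot \frac{1}{43} \left(-29\right)} = \frac{1}{- \frac{174}{43}} = - \frac{43}{174}$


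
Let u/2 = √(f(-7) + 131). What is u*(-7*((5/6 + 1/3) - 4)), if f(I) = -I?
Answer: 119*√138/3 ≈ 465.98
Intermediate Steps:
u = 2*√138 (u = 2*√(-1*(-7) + 131) = 2*√(7 + 131) = 2*√138 ≈ 23.495)
u*(-7*((5/6 + 1/3) - 4)) = (2*√138)*(-7*((5/6 + 1/3) - 4)) = (2*√138)*(-7*((5*(⅙) + 1*(⅓)) - 4)) = (2*√138)*(-7*((⅚ + ⅓) - 4)) = (2*√138)*(-7*(7/6 - 4)) = (2*√138)*(-7*(-17/6)) = (2*√138)*(119/6) = 119*√138/3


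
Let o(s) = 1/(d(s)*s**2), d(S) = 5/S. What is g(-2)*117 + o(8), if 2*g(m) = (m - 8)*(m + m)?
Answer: 93601/40 ≈ 2340.0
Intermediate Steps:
o(s) = 1/(5*s) (o(s) = 1/((5/s)*s**2) = 1/(5*s))
g(m) = m*(-8 + m) (g(m) = ((m - 8)*(m + m))/2 = ((-8 + m)*(2*m))/2 = (2*m*(-8 + m))/2 = m*(-8 + m))
g(-2)*117 + o(8) = -2*(-8 - 2)*117 + (1/5)/8 = -2*(-10)*117 + (1/5)*(1/8) = 20*117 + 1/40 = 2340 + 1/40 = 93601/40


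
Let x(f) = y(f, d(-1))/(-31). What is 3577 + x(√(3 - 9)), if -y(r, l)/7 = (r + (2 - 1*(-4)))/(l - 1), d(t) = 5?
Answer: 221795/62 + 7*I*√6/124 ≈ 3577.3 + 0.13828*I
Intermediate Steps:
y(r, l) = -7*(6 + r)/(-1 + l) (y(r, l) = -7*(r + (2 - 1*(-4)))/(l - 1) = -7*(r + (2 + 4))/(-1 + l) = -7*(r + 6)/(-1 + l) = -7*(6 + r)/(-1 + l))
x(f) = 21/62 + 7*f/124 (x(f) = (7*(-6 - f)/(-1 + 5))/(-31) = (7*(-6 - f)/4)*(-1/31) = (7*(¼)*(-6 - f))*(-1/31) = (-21/2 - 7*f/4)*(-1/31) = 21/62 + 7*f/124)
3577 + x(√(3 - 9)) = 3577 + (21/62 + 7*√(3 - 9)/124) = 3577 + (21/62 + 7*√(-6)/124) = 3577 + (21/62 + 7*(I*√6)/124) = 3577 + (21/62 + 7*I*√6/124) = 221795/62 + 7*I*√6/124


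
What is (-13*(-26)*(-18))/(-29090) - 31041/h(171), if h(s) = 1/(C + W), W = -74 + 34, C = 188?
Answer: -66820716018/14545 ≈ -4.5941e+6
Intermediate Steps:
W = -40
h(s) = 1/148 (h(s) = 1/(188 - 40) = 1/148)
(-13*(-26)*(-18))/(-29090) - 31041/h(171) = (-13*(-26)*(-18))/(-29090) - 31041/1/148 = (338*(-18))*(-1/29090) - 31041*148 = -6084*(-1/29090) - 4594068 = 3042/14545 - 4594068 = -66820716018/14545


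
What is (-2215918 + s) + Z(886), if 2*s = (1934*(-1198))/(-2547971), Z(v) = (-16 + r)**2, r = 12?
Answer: -5646052876376/2547971 ≈ -2.2159e+6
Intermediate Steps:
Z(v) = 16 (Z(v) = (-16 + 12)**2 = (-4)**2 = 16)
s = 1158466/2547971 (s = ((1934*(-1198))/(-2547971))/2 = (-2316932*(-1/2547971))/2 = (1/2)*(2316932/2547971) = 1158466/2547971 ≈ 0.45466)
(-2215918 + s) + Z(886) = (-2215918 + 1158466/2547971) + 16 = -5646093643912/2547971 + 16 = -5646052876376/2547971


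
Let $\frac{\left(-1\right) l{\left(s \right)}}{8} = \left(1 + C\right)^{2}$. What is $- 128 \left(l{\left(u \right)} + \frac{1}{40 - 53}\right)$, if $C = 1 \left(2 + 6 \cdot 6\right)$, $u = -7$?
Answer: $\frac{20247680}{13} \approx 1.5575 \cdot 10^{6}$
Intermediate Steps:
$C = 38$ ($C = 1 \left(2 + 36\right) = 1 \cdot 38 = 38$)
$l{\left(s \right)} = -12168$ ($l{\left(s \right)} = - 8 \left(1 + 38\right)^{2} = - 8 \cdot 39^{2} = \left(-8\right) 1521 = -12168$)
$- 128 \left(l{\left(u \right)} + \frac{1}{40 - 53}\right) = - 128 \left(-12168 + \frac{1}{40 - 53}\right) = - 128 \left(-12168 + \frac{1}{-13}\right) = - 128 \left(-12168 - \frac{1}{13}\right) = \left(-128\right) \left(- \frac{158185}{13}\right) = \frac{20247680}{13}$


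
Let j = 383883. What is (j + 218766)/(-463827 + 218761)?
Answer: -602649/245066 ≈ -2.4591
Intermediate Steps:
(j + 218766)/(-463827 + 218761) = (383883 + 218766)/(-463827 + 218761) = 602649/(-245066) = 602649*(-1/245066) = -602649/245066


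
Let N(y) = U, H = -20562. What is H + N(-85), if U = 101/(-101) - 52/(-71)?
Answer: -1459921/71 ≈ -20562.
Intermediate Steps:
U = -19/71 (U = 101*(-1/101) - 52*(-1/71) = -1 + 52/71 = -19/71 ≈ -0.26761)
N(y) = -19/71
H + N(-85) = -20562 - 19/71 = -1459921/71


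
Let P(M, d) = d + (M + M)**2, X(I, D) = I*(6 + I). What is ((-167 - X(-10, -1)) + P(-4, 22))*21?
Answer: -2541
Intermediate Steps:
P(M, d) = d + 4*M**2 (P(M, d) = d + (2*M)**2 = d + 4*M**2)
((-167 - X(-10, -1)) + P(-4, 22))*21 = ((-167 - (-10)*(6 - 10)) + (22 + 4*(-4)**2))*21 = ((-167 - (-10)*(-4)) + (22 + 4*16))*21 = ((-167 - 1*40) + (22 + 64))*21 = ((-167 - 40) + 86)*21 = (-207 + 86)*21 = -121*21 = -2541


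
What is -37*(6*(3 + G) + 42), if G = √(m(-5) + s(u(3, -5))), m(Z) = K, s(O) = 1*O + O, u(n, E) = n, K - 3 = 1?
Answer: -2220 - 222*√10 ≈ -2922.0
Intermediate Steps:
K = 4 (K = 3 + 1 = 4)
s(O) = 2*O (s(O) = O + O = 2*O)
m(Z) = 4
G = √10 (G = √(4 + 2*3) = √(4 + 6) = √10 ≈ 3.1623)
-37*(6*(3 + G) + 42) = -37*(6*(3 + √10) + 42) = -37*((18 + 6*√10) + 42) = -37*(60 + 6*√10) = -2220 - 222*√10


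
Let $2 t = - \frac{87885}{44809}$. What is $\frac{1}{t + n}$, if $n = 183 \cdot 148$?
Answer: $\frac{89618}{2427126027} \approx 3.6924 \cdot 10^{-5}$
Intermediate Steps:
$t = - \frac{87885}{89618}$ ($t = \frac{\left(-87885\right) \frac{1}{44809}}{2} = \frac{1}{2} \left(- \frac{87885}{44809}\right) = - \frac{87885}{89618} \approx -0.98066$)
$n = 27084$
$\frac{1}{t + n} = \frac{1}{- \frac{87885}{89618} + 27084} = \frac{1}{\frac{2427126027}{89618}} = \frac{89618}{2427126027}$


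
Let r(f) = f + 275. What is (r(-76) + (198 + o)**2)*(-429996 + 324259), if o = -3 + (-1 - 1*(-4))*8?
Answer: -5092293920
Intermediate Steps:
o = 21 (o = -3 + (-1 + 4)*8 = -3 + 3*8 = -3 + 24 = 21)
r(f) = 275 + f
(r(-76) + (198 + o)**2)*(-429996 + 324259) = ((275 - 76) + (198 + 21)**2)*(-429996 + 324259) = (199 + 219**2)*(-105737) = (199 + 47961)*(-105737) = 48160*(-105737) = -5092293920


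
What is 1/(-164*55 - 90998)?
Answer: -1/100018 ≈ -9.9982e-6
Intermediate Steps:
1/(-164*55 - 90998) = 1/(-9020 - 90998) = 1/(-100018) = -1/100018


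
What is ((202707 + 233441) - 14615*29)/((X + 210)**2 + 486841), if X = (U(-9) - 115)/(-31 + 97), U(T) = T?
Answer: 1915551/82477039 ≈ 0.023225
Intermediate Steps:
X = -62/33 (X = (-9 - 115)/(-31 + 97) = -124/66 = -124*1/66 = -62/33 ≈ -1.8788)
((202707 + 233441) - 14615*29)/((X + 210)**2 + 486841) = ((202707 + 233441) - 14615*29)/((-62/33 + 210)**2 + 486841) = (436148 - 423835)/((6868/33)**2 + 486841) = 12313/(47169424/1089 + 486841) = 12313/(577339273/1089) = 12313*(1089/577339273) = 1915551/82477039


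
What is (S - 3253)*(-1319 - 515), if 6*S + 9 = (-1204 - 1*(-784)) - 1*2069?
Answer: 20188672/3 ≈ 6.7296e+6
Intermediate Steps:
S = -1249/3 (S = -3/2 + ((-1204 - 1*(-784)) - 1*2069)/6 = -3/2 + ((-1204 + 784) - 2069)/6 = -3/2 + (-420 - 2069)/6 = -3/2 + (⅙)*(-2489) = -3/2 - 2489/6 = -1249/3 ≈ -416.33)
(S - 3253)*(-1319 - 515) = (-1249/3 - 3253)*(-1319 - 515) = -11008/3*(-1834) = 20188672/3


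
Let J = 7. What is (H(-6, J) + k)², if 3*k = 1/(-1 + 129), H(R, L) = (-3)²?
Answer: 11950849/147456 ≈ 81.047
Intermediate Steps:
H(R, L) = 9
k = 1/384 (k = 1/(3*(-1 + 129)) = (⅓)/128 = (⅓)*(1/128) = 1/384 ≈ 0.0026042)
(H(-6, J) + k)² = (9 + 1/384)² = (3457/384)² = 11950849/147456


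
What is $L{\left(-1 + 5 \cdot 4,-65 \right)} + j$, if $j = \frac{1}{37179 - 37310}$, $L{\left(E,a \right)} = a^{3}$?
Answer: $- \frac{35975876}{131} \approx -2.7463 \cdot 10^{5}$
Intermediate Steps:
$j = - \frac{1}{131}$ ($j = \frac{1}{-131} = - \frac{1}{131} \approx -0.0076336$)
$L{\left(-1 + 5 \cdot 4,-65 \right)} + j = \left(-65\right)^{3} - \frac{1}{131} = -274625 - \frac{1}{131} = - \frac{35975876}{131}$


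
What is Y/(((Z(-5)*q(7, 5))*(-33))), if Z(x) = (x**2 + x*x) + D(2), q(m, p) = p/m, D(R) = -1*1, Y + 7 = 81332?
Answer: -16265/231 ≈ -70.411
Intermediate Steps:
Y = 81325 (Y = -7 + 81332 = 81325)
D(R) = -1
Z(x) = -1 + 2*x**2 (Z(x) = (x**2 + x*x) - 1 = (x**2 + x**2) - 1 = 2*x**2 - 1 = -1 + 2*x**2)
Y/(((Z(-5)*q(7, 5))*(-33))) = 81325/((((-1 + 2*(-5)**2)*(5/7))*(-33))) = 81325/((((-1 + 2*25)*(5*(1/7)))*(-33))) = 81325/((((-1 + 50)*(5/7))*(-33))) = 81325/(((49*(5/7))*(-33))) = 81325/((35*(-33))) = 81325/(-1155) = 81325*(-1/1155) = -16265/231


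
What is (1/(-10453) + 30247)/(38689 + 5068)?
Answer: 316171890/457391921 ≈ 0.69125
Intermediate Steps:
(1/(-10453) + 30247)/(38689 + 5068) = (-1/10453 + 30247)/43757 = (316171890/10453)*(1/43757) = 316171890/457391921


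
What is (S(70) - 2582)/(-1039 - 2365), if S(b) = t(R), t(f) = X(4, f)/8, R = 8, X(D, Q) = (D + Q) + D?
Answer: 645/851 ≈ 0.75793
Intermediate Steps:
X(D, Q) = Q + 2*D
t(f) = 1 + f/8 (t(f) = (f + 2*4)/8 = (f + 8)*(1/8) = (8 + f)*(1/8) = 1 + f/8)
S(b) = 2 (S(b) = 1 + (1/8)*8 = 1 + 1 = 2)
(S(70) - 2582)/(-1039 - 2365) = (2 - 2582)/(-1039 - 2365) = -2580/(-3404) = -2580*(-1/3404) = 645/851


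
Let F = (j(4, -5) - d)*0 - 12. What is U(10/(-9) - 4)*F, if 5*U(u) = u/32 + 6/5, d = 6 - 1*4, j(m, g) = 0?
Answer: -749/300 ≈ -2.4967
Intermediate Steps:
d = 2 (d = 6 - 4 = 2)
U(u) = 6/25 + u/160 (U(u) = (u/32 + 6/5)/5 = (6/5 + u/32)/5 = 6/25 + u/160)
F = -12 (F = (0 - 1*2)*0 - 12 = (0 - 2)*0 - 12 = -2*0 - 12 = 0 - 12 = -12)
U(10/(-9) - 4)*F = (6/25 + (10/(-9) - 4)/160)*(-12) = (6/25 + (10*(-⅑) - 4)/160)*(-12) = (6/25 + (-10/9 - 4)/160)*(-12) = (6/25 + (1/160)*(-46/9))*(-12) = (6/25 - 23/720)*(-12) = (749/3600)*(-12) = -749/300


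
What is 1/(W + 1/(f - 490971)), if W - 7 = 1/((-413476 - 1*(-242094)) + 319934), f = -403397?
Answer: 16607519392/116252728971 ≈ 0.14286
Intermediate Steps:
W = 1039865/148552 (W = 7 + 1/((-413476 - 1*(-242094)) + 319934) = 7 + 1/((-413476 + 242094) + 319934) = 7 + 1/(-171382 + 319934) = 7 + 1/148552 = 1039865/148552 ≈ 7.0000)
1/(W + 1/(f - 490971)) = 1/(1039865/148552 + 1/(-403397 - 490971)) = 1/(1039865/148552 + 1/(-894368)) = 1/(1039865/148552 - 1/894368) = 1/(116252728971/16607519392) = 16607519392/116252728971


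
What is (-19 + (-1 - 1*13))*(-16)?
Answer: 528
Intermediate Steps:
(-19 + (-1 - 1*13))*(-16) = (-19 + (-1 - 13))*(-16) = (-19 - 14)*(-16) = -33*(-16) = 528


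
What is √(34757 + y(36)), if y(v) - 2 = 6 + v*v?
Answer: √36061 ≈ 189.90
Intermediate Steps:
y(v) = 8 + v² (y(v) = 2 + (6 + v*v) = 2 + (6 + v²) = 8 + v²)
√(34757 + y(36)) = √(34757 + (8 + 36²)) = √(34757 + (8 + 1296)) = √(34757 + 1304) = √36061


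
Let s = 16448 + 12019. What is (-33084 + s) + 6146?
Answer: 1529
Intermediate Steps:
s = 28467
(-33084 + s) + 6146 = (-33084 + 28467) + 6146 = -4617 + 6146 = 1529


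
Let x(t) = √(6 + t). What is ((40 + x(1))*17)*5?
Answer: 3400 + 85*√7 ≈ 3624.9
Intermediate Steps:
((40 + x(1))*17)*5 = ((40 + √(6 + 1))*17)*5 = ((40 + √7)*17)*5 = (680 + 17*√7)*5 = 3400 + 85*√7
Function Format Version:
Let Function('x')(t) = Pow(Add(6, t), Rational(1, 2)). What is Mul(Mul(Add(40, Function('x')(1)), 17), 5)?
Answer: Add(3400, Mul(85, Pow(7, Rational(1, 2)))) ≈ 3624.9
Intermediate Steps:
Mul(Mul(Add(40, Function('x')(1)), 17), 5) = Mul(Mul(Add(40, Pow(Add(6, 1), Rational(1, 2))), 17), 5) = Mul(Mul(Add(40, Pow(7, Rational(1, 2))), 17), 5) = Mul(Add(680, Mul(17, Pow(7, Rational(1, 2)))), 5) = Add(3400, Mul(85, Pow(7, Rational(1, 2))))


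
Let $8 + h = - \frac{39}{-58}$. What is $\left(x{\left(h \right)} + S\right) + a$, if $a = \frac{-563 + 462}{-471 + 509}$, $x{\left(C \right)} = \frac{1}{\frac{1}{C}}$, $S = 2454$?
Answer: $\frac{1346652}{551} \approx 2444.0$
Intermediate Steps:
$h = - \frac{425}{58}$ ($h = -8 - \frac{39}{-58} = -8 - - \frac{39}{58} = -8 + \frac{39}{58} = - \frac{425}{58} \approx -7.3276$)
$x{\left(C \right)} = C$
$a = - \frac{101}{38} \approx -2.6579$
$\left(x{\left(h \right)} + S\right) + a = \left(- \frac{425}{58} + 2454\right) - \frac{101}{38} = \frac{141907}{58} - \frac{101}{38} = \frac{1346652}{551}$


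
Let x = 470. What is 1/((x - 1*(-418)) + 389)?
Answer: 1/1277 ≈ 0.00078308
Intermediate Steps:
1/((x - 1*(-418)) + 389) = 1/((470 - 1*(-418)) + 389) = 1/((470 + 418) + 389) = 1/(888 + 389) = 1/1277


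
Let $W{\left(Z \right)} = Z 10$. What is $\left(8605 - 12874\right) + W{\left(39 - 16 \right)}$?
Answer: $-4039$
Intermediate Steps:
$W{\left(Z \right)} = 10 Z$
$\left(8605 - 12874\right) + W{\left(39 - 16 \right)} = \left(8605 - 12874\right) + 10 \left(39 - 16\right) = \left(8605 - 12874\right) + 10 \cdot 23 = -4269 + 230 = -4039$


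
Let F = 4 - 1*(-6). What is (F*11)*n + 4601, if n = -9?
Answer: 3611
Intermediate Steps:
F = 10 (F = 4 + 6 = 10)
(F*11)*n + 4601 = (10*11)*(-9) + 4601 = 110*(-9) + 4601 = -990 + 4601 = 3611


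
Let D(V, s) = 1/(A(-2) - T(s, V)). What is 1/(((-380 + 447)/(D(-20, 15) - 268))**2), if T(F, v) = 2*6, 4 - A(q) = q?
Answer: 2588881/161604 ≈ 16.020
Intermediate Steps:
A(q) = 4 - q
T(F, v) = 12
D(V, s) = -1/6 (D(V, s) = 1/((4 - 1*(-2)) - 1*12) = 1/((4 + 2) - 12) = 1/(6 - 12) = 1/(-6) = -1/6)
1/(((-380 + 447)/(D(-20, 15) - 268))**2) = 1/(((-380 + 447)/(-1/6 - 268))**2) = 1/((67/(-1609/6))**2) = 1/((67*(-6/1609))**2) = 1/((-402/1609)**2) = 1/(161604/2588881) = 2588881/161604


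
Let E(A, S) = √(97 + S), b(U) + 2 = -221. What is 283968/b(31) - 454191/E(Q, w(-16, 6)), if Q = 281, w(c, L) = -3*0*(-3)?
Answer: -283968/223 - 454191*√97/97 ≈ -47390.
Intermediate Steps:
w(c, L) = 0 (w(c, L) = 0*(-3) = 0)
b(U) = -223 (b(U) = -2 - 221 = -223)
283968/b(31) - 454191/E(Q, w(-16, 6)) = 283968/(-223) - 454191/√(97 + 0) = 283968*(-1/223) - 454191*√97/97 = -283968/223 - 454191*√97/97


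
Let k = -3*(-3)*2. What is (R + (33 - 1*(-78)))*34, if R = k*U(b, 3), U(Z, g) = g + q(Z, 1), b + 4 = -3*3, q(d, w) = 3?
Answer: 7446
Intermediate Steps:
b = -13 (b = -4 - 3*3 = -4 - 9 = -13)
U(Z, g) = 3 + g (U(Z, g) = g + 3 = 3 + g)
k = 18 (k = 9*2 = 18)
R = 108 (R = 18*(3 + 3) = 18*6 = 108)
(R + (33 - 1*(-78)))*34 = (108 + (33 - 1*(-78)))*34 = (108 + (33 + 78))*34 = (108 + 111)*34 = 219*34 = 7446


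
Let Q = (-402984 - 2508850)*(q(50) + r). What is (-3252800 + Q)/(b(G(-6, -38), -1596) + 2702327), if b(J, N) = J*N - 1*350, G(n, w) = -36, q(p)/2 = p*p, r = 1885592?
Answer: -1835031106176/919811 ≈ -1.9950e+6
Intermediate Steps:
q(p) = 2*p² (q(p) = 2*(p*p) = 2*p²)
Q = -5505090065728 (Q = (-402984 - 2508850)*(2*50² + 1885592) = -2911834*(2*2500 + 1885592) = -2911834*(5000 + 1885592) = -2911834*1890592 = -5505090065728)
b(J, N) = -350 + J*N (b(J, N) = J*N - 350 = -350 + J*N)
(-3252800 + Q)/(b(G(-6, -38), -1596) + 2702327) = (-3252800 - 5505090065728)/((-350 - 36*(-1596)) + 2702327) = -5505093318528/((-350 + 57456) + 2702327) = -5505093318528/(57106 + 2702327) = -5505093318528/2759433 = -5505093318528*1/2759433 = -1835031106176/919811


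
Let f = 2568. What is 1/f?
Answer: 1/2568 ≈ 0.00038941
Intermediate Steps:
1/f = 1/2568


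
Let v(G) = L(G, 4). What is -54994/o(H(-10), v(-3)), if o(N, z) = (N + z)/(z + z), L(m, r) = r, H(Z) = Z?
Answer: 219976/3 ≈ 73325.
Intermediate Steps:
v(G) = 4
o(N, z) = (N + z)/(2*z) (o(N, z) = (N + z)/((2*z)) = (N + z)*(1/(2*z)) = (N + z)/(2*z))
-54994/o(H(-10), v(-3)) = -54994*8/(-10 + 4) = -54994/((½)*(¼)*(-6)) = -54994/(-¾) = -54994*(-4/3) = 219976/3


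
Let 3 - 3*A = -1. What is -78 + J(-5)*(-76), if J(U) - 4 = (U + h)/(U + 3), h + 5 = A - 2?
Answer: -2362/3 ≈ -787.33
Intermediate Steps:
A = 4/3 (A = 1 - ⅓*(-1) = 1 + ⅓ = 4/3 ≈ 1.3333)
h = -17/3 (h = -5 + (4/3 - 2) = -5 - ⅔ = -17/3 ≈ -5.6667)
J(U) = 4 + (-17/3 + U)/(3 + U) (J(U) = 4 + (U - 17/3)/(U + 3) = 4 + (-17/3 + U)/(3 + U))
-78 + J(-5)*(-76) = -78 + ((19 + 15*(-5))/(3*(3 - 5)))*(-76) = -78 + ((⅓)*(19 - 75)/(-2))*(-76) = -78 + ((⅓)*(-½)*(-56))*(-76) = -78 + (28/3)*(-76) = -78 - 2128/3 = -2362/3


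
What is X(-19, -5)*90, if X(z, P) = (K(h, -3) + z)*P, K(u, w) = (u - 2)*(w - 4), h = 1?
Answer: 5400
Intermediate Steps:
K(u, w) = (-4 + w)*(-2 + u) (K(u, w) = (-2 + u)*(-4 + w) = (-4 + w)*(-2 + u))
X(z, P) = P*(7 + z) (X(z, P) = ((8 - 4*1 - 2*(-3) + 1*(-3)) + z)*P = ((8 - 4 + 6 - 3) + z)*P = (7 + z)*P = P*(7 + z))
X(-19, -5)*90 = -5*(7 - 19)*90 = -5*(-12)*90 = 60*90 = 5400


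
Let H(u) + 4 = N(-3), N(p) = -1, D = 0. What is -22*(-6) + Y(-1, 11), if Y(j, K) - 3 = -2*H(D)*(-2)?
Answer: 115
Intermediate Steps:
H(u) = -5 (H(u) = -4 - 1 = -5)
Y(j, K) = -17 (Y(j, K) = 3 - 2*(-5)*(-2) = 3 + 10*(-2) = 3 - 20 = -17)
-22*(-6) + Y(-1, 11) = -22*(-6) - 17 = 132 - 17 = 115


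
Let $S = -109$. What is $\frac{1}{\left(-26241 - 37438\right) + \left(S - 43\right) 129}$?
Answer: $- \frac{1}{83287} \approx -1.2007 \cdot 10^{-5}$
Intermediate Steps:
$\frac{1}{\left(-26241 - 37438\right) + \left(S - 43\right) 129} = \frac{1}{\left(-26241 - 37438\right) + \left(-109 - 43\right) 129} = \frac{1}{\left(-26241 - 37438\right) - 19608} = \frac{1}{-63679 - 19608} = \frac{1}{-83287} = - \frac{1}{83287}$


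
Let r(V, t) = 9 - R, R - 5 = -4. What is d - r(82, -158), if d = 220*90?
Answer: 19792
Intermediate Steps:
R = 1 (R = 5 - 4 = 1)
r(V, t) = 8 (r(V, t) = 9 - 1*1 = 9 - 1 = 8)
d = 19800
d - r(82, -158) = 19800 - 1*8 = 19800 - 8 = 19792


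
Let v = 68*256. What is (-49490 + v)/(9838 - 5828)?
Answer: -16041/2005 ≈ -8.0005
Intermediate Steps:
v = 17408
(-49490 + v)/(9838 - 5828) = (-49490 + 17408)/(9838 - 5828) = -32082/4010 = -32082*1/4010 = -16041/2005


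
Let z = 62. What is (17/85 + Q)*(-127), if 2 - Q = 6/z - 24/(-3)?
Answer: 116078/155 ≈ 748.89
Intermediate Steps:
Q = -189/31 (Q = 2 - (6/62 - 24/(-3)) = 2 - (6*(1/62) - 24*(-1/3)) = 2 - (3/31 + 8) = 2 - 1*251/31 = 2 - 251/31 = -189/31 ≈ -6.0968)
(17/85 + Q)*(-127) = (17/85 - 189/31)*(-127) = (17*(1/85) - 189/31)*(-127) = (1/5 - 189/31)*(-127) = -914/155*(-127) = 116078/155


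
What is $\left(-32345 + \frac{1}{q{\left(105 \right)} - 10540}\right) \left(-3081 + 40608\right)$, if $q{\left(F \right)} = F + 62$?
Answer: $- \frac{12590859621522}{10373} \approx -1.2138 \cdot 10^{9}$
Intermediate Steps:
$q{\left(F \right)} = 62 + F$
$\left(-32345 + \frac{1}{q{\left(105 \right)} - 10540}\right) \left(-3081 + 40608\right) = \left(-32345 + \frac{1}{\left(62 + 105\right) - 10540}\right) \left(-3081 + 40608\right) = \left(-32345 + \frac{1}{167 - 10540}\right) 37527 = \left(-32345 + \frac{1}{-10373}\right) 37527 = \left(-32345 - \frac{1}{10373}\right) 37527 = \left(- \frac{335514686}{10373}\right) 37527 = - \frac{12590859621522}{10373}$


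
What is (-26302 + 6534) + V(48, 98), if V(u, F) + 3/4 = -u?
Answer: -79267/4 ≈ -19817.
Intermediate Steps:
V(u, F) = -3/4 - u
(-26302 + 6534) + V(48, 98) = (-26302 + 6534) + (-3/4 - 1*48) = -19768 + (-3/4 - 48) = -19768 - 195/4 = -79267/4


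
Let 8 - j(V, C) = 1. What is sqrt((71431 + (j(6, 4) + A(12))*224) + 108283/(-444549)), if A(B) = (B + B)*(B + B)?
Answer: 2*sqrt(203696466926586)/63507 ≈ 449.47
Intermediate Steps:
j(V, C) = 7 (j(V, C) = 8 - 1*1 = 8 - 1 = 7)
A(B) = 4*B**2 (A(B) = (2*B)*(2*B) = 4*B**2)
sqrt((71431 + (j(6, 4) + A(12))*224) + 108283/(-444549)) = sqrt((71431 + (7 + 4*12**2)*224) + 108283/(-444549)) = sqrt((71431 + (7 + 4*144)*224) + 108283*(-1/444549)) = sqrt((71431 + (7 + 576)*224) - 15469/63507) = sqrt((71431 + 583*224) - 15469/63507) = sqrt((71431 + 130592) - 15469/63507) = sqrt(202023 - 15469/63507) = sqrt(12829859192/63507) = 2*sqrt(203696466926586)/63507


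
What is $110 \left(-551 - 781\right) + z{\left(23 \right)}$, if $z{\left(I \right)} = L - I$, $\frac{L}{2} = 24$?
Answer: $-146495$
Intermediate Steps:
$L = 48$ ($L = 2 \cdot 24 = 48$)
$z{\left(I \right)} = 48 - I$
$110 \left(-551 - 781\right) + z{\left(23 \right)} = 110 \left(-551 - 781\right) + \left(48 - 23\right) = 110 \left(-1332\right) + 25 = -146520 + 25 = -146495$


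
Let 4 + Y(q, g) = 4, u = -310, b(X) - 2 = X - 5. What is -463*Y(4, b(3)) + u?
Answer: -310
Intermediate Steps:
b(X) = -3 + X (b(X) = 2 + (X - 5) = 2 + (-5 + X) = -3 + X)
Y(q, g) = 0 (Y(q, g) = -4 + 4 = 0)
-463*Y(4, b(3)) + u = -463*0 - 310 = 0 - 310 = -310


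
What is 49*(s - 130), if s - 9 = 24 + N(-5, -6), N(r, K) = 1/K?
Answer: -28567/6 ≈ -4761.2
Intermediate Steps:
s = 197/6 (s = 9 + (24 + 1/(-6)) = 9 + (24 - ⅙) = 9 + 143/6 = 197/6 ≈ 32.833)
49*(s - 130) = 49*(197/6 - 130) = 49*(-583/6) = -28567/6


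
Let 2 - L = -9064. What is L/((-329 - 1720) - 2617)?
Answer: -4533/2333 ≈ -1.9430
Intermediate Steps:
L = 9066 (L = 2 - 1*(-9064) = 2 + 9064 = 9066)
L/((-329 - 1720) - 2617) = 9066/((-329 - 1720) - 2617) = 9066/(-2049 - 2617) = 9066/(-4666) = 9066*(-1/4666) = -4533/2333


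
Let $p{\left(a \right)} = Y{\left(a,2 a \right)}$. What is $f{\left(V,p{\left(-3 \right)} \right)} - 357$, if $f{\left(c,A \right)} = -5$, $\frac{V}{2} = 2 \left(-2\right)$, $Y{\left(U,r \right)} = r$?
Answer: $-362$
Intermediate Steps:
$p{\left(a \right)} = 2 a$
$V = -8$ ($V = 2 \cdot 2 \left(-2\right) = 2 \left(-4\right) = -8$)
$f{\left(V,p{\left(-3 \right)} \right)} - 357 = -5 - 357 = -362$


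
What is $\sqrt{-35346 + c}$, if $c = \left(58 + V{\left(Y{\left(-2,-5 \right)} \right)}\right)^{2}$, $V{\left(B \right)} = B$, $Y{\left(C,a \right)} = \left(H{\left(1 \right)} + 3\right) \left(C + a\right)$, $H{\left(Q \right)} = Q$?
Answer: $i \sqrt{34446} \approx 185.6 i$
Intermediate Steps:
$Y{\left(C,a \right)} = 4 C + 4 a$ ($Y{\left(C,a \right)} = \left(1 + 3\right) \left(C + a\right) = 4 \left(C + a\right) = 4 C + 4 a$)
$c = 900$ ($c = \left(58 + \left(4 \left(-2\right) + 4 \left(-5\right)\right)\right)^{2} = \left(58 - 28\right)^{2} = 30^{2} = 900$)
$\sqrt{-35346 + c} = \sqrt{-35346 + 900} = \sqrt{-34446} = i \sqrt{34446}$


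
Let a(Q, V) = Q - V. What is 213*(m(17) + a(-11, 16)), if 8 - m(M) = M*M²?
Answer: -1050516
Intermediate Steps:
m(M) = 8 - M³ (m(M) = 8 - M*M² = 8 - M³)
213*(m(17) + a(-11, 16)) = 213*((8 - 1*17³) + (-11 - 1*16)) = 213*((8 - 1*4913) + (-11 - 16)) = 213*((8 - 4913) - 27) = 213*(-4905 - 27) = 213*(-4932) = -1050516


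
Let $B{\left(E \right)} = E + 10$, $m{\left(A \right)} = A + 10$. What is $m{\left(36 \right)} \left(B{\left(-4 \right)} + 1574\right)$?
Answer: $72680$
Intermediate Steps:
$m{\left(A \right)} = 10 + A$
$B{\left(E \right)} = 10 + E$
$m{\left(36 \right)} \left(B{\left(-4 \right)} + 1574\right) = \left(10 + 36\right) \left(\left(10 - 4\right) + 1574\right) = 46 \left(6 + 1574\right) = 46 \cdot 1580 = 72680$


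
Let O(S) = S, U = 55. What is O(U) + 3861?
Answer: 3916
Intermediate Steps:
O(U) + 3861 = 55 + 3861 = 3916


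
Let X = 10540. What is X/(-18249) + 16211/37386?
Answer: -32737967/227419038 ≈ -0.14395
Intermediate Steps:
X/(-18249) + 16211/37386 = 10540/(-18249) + 16211/37386 = 10540*(-1/18249) + 16211*(1/37386) = -10540/18249 + 16211/37386 = -32737967/227419038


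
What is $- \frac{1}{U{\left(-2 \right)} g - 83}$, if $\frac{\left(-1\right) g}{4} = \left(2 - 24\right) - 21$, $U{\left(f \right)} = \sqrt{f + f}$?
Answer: $\frac{83}{125225} + \frac{344 i}{125225} \approx 0.00066281 + 0.0027471 i$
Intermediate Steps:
$U{\left(f \right)} = \sqrt{2} \sqrt{f}$ ($U{\left(f \right)} = \sqrt{2 f} = \sqrt{2} \sqrt{f}$)
$g = 172$ ($g = - 4 \left(\left(2 - 24\right) - 21\right) = - 4 \left(-22 - 21\right) = \left(-4\right) \left(-43\right) = 172$)
$- \frac{1}{U{\left(-2 \right)} g - 83} = - \frac{1}{\sqrt{2} \sqrt{-2} \cdot 172 - 83} = - \frac{1}{\sqrt{2} i \sqrt{2} \cdot 172 - 83} = - \frac{1}{2 i 172 - 83} = - \frac{1}{344 i - 83} = - \frac{1}{-83 + 344 i} = - \frac{-83 - 344 i}{125225}$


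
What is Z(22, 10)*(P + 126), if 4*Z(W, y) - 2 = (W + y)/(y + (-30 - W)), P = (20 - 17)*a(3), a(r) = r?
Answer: 585/14 ≈ 41.786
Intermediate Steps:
P = 9 (P = (20 - 17)*3 = 3*3 = 9)
Z(W, y) = 1/2 + (W + y)/(4*(-30 + y - W)) (Z(W, y) = 1/2 + ((W + y)/(y + (-30 - W)))/4 = 1/2 + ((W + y)/(-30 + y - W))/4 = 1/2 + (W + y)/(4*(-30 + y - W)))
Z(22, 10)*(P + 126) = ((60 + 22 - 3*10)/(4*(30 + 22 - 1*10)))*(9 + 126) = ((60 + 22 - 30)/(4*(30 + 22 - 10)))*135 = ((1/4)*52/42)*135 = ((1/4)*(1/42)*52)*135 = (13/42)*135 = 585/14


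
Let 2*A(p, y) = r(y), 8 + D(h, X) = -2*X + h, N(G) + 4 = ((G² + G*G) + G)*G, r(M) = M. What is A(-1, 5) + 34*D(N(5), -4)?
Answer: 18433/2 ≈ 9216.5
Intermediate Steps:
N(G) = -4 + G*(G + 2*G²) (N(G) = -4 + ((G² + G*G) + G)*G = -4 + ((G² + G²) + G)*G = -4 + (2*G² + G)*G = -4 + (G + 2*G²)*G = -4 + G*(G + 2*G²))
D(h, X) = -8 + h - 2*X (D(h, X) = -8 + (-2*X + h) = -8 + (h - 2*X) = -8 + h - 2*X)
A(p, y) = y/2
A(-1, 5) + 34*D(N(5), -4) = (½)*5 + 34*(-8 + (-4 + 5² + 2*5³) - 2*(-4)) = 5/2 + 34*(-8 + (-4 + 25 + 2*125) + 8) = 5/2 + 34*(-8 + (-4 + 25 + 250) + 8) = 5/2 + 34*(-8 + 271 + 8) = 5/2 + 34*271 = 5/2 + 9214 = 18433/2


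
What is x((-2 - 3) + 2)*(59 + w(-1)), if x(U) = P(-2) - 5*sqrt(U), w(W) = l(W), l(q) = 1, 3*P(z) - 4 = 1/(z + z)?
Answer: 75 - 300*I*sqrt(3) ≈ 75.0 - 519.62*I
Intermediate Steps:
P(z) = 4/3 + 1/(6*z) (P(z) = 4/3 + 1/(3*(z + z)) = 4/3 + 1/(3*((2*z))) = 4/3 + (1/(2*z))/3 = 4/3 + 1/(6*z))
w(W) = 1
x(U) = 5/4 - 5*sqrt(U) (x(U) = (1/6)*(1 + 8*(-2))/(-2) - 5*sqrt(U) = (1/6)*(-1/2)*(1 - 16) - 5*sqrt(U) = (1/6)*(-1/2)*(-15) - 5*sqrt(U) = 5/4 - 5*sqrt(U))
x((-2 - 3) + 2)*(59 + w(-1)) = (5/4 - 5*sqrt((-2 - 3) + 2))*(59 + 1) = (5/4 - 5*sqrt(-5 + 2))*60 = (5/4 - 5*I*sqrt(3))*60 = 75 - 300*I*sqrt(3)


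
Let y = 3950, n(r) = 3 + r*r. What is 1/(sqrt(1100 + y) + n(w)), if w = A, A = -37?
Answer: 686/938667 - 5*sqrt(202)/1877334 ≈ 0.00069297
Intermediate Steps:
w = -37
n(r) = 3 + r**2
1/(sqrt(1100 + y) + n(w)) = 1/(sqrt(1100 + 3950) + (3 + (-37)**2)) = 1/(sqrt(5050) + (3 + 1369)) = 1/(5*sqrt(202) + 1372) = 1/(1372 + 5*sqrt(202))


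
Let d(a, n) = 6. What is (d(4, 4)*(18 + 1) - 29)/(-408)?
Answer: -5/24 ≈ -0.20833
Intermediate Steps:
(d(4, 4)*(18 + 1) - 29)/(-408) = (6*(18 + 1) - 29)/(-408) = (6*19 - 29)*(-1/408) = (114 - 29)*(-1/408) = 85*(-1/408) = -5/24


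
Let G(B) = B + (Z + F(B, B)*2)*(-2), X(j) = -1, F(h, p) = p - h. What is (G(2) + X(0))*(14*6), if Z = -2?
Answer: 420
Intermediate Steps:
G(B) = 4 + B (G(B) = B + (-2 + (B - B)*2)*(-2) = B + (-2 + 0*2)*(-2) = B + (-2 + 0)*(-2) = B - 2*(-2) = B + 4 = 4 + B)
(G(2) + X(0))*(14*6) = ((4 + 2) - 1)*(14*6) = (6 - 1)*84 = 5*84 = 420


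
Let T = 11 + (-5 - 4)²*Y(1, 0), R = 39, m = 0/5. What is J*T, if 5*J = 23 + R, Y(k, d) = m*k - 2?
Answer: -9362/5 ≈ -1872.4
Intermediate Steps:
m = 0 (m = 0*(⅕) = 0)
Y(k, d) = -2 (Y(k, d) = 0*k - 2 = 0 - 2 = -2)
J = 62/5 (J = (23 + 39)/5 = (⅕)*62 = 62/5 ≈ 12.400)
T = -151 (T = 11 + (-5 - 4)²*(-2) = 11 + (-9)²*(-2) = 11 + 81*(-2) = 11 - 162 = -151)
J*T = (62/5)*(-151) = -9362/5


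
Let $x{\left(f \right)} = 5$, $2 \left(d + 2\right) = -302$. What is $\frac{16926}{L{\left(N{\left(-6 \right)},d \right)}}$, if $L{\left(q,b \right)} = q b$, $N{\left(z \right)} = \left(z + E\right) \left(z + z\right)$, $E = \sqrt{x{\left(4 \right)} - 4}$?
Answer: $- \frac{2821}{1530} \approx -1.8438$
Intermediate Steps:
$d = -153$ ($d = -2 + \frac{1}{2} \left(-302\right) = -2 - 151 = -153$)
$E = 1$ ($E = \sqrt{5 - 4} = \sqrt{1} = 1$)
$N{\left(z \right)} = 2 z \left(1 + z\right)$ ($N{\left(z \right)} = \left(z + 1\right) \left(z + z\right) = \left(1 + z\right) 2 z = 2 z \left(1 + z\right)$)
$L{\left(q,b \right)} = b q$
$\frac{16926}{L{\left(N{\left(-6 \right)},d \right)}} = \frac{16926}{\left(-153\right) 2 \left(-6\right) \left(1 - 6\right)} = \frac{16926}{\left(-153\right) 2 \left(-6\right) \left(-5\right)} = \frac{16926}{\left(-153\right) 60} = \frac{16926}{-9180} = 16926 \left(- \frac{1}{9180}\right) = - \frac{2821}{1530}$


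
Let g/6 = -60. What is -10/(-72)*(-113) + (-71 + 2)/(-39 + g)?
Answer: -74317/4788 ≈ -15.522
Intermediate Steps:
g = -360 (g = 6*(-60) = -360)
-10/(-72)*(-113) + (-71 + 2)/(-39 + g) = -10/(-72)*(-113) + (-71 + 2)/(-39 - 360) = -10*(-1/72)*(-113) - 69/(-399) = (5/36)*(-113) - 69*(-1/399) = -565/36 + 23/133 = -74317/4788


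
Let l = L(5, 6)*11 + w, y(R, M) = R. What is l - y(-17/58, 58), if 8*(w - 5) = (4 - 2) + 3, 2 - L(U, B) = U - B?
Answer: 9029/232 ≈ 38.918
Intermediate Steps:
L(U, B) = 2 + B - U (L(U, B) = 2 - (U - B) = 2 + (B - U) = 2 + B - U)
w = 45/8 (w = 5 + ((4 - 2) + 3)/8 = 5 + (2 + 3)/8 = 5 + (⅛)*5 = 5 + 5/8 = 45/8 ≈ 5.6250)
l = 309/8 (l = (2 + 6 - 1*5)*11 + 45/8 = (2 + 6 - 5)*11 + 45/8 = 3*11 + 45/8 = 33 + 45/8 = 309/8 ≈ 38.625)
l - y(-17/58, 58) = 309/8 - (-17)/58 = 309/8 - 1*(-17/58) = 309/8 + 17/58 = 9029/232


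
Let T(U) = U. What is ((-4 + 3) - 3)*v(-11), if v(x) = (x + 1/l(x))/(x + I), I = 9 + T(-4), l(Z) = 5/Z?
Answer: -44/5 ≈ -8.8000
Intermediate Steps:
I = 5 (I = 9 - 4 = 5)
v(x) = 6*x/(5*(5 + x)) (v(x) = (x + 1/(5/x))/(x + 5) = (x + x/5)/(5 + x) = (6*x/5)/(5 + x) = 6*x/(5*(5 + x)))
((-4 + 3) - 3)*v(-11) = ((-4 + 3) - 3)*((6/5)*(-11)/(5 - 11)) = (-1 - 3)*((6/5)*(-11)/(-6)) = -24*(-11)*(-1)/(5*6) = -4*11/5 = -44/5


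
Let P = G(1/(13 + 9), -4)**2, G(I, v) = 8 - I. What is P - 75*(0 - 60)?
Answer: 2208625/484 ≈ 4563.3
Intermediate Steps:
P = 30625/484 (P = (8 - 1/(13 + 9))**2 = (8 - 1/22)**2 = (175/22)**2 = 30625/484 ≈ 63.275)
P - 75*(0 - 60) = 30625/484 - 75*(0 - 60) = 30625/484 - 75*(-60) = 30625/484 + 4500 = 2208625/484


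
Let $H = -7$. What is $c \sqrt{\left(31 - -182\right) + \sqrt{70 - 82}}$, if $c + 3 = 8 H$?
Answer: $- 59 \sqrt{213 + 2 i \sqrt{3}} \approx -861.11 - 7.0018 i$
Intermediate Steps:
$c = -59$ ($c = -3 + 8 \left(-7\right) = -3 - 56 = -59$)
$c \sqrt{\left(31 - -182\right) + \sqrt{70 - 82}} = - 59 \sqrt{\left(31 - -182\right) + \sqrt{70 - 82}} = - 59 \sqrt{\left(31 + 182\right) + \sqrt{-12}} = - 59 \sqrt{213 + 2 i \sqrt{3}}$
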